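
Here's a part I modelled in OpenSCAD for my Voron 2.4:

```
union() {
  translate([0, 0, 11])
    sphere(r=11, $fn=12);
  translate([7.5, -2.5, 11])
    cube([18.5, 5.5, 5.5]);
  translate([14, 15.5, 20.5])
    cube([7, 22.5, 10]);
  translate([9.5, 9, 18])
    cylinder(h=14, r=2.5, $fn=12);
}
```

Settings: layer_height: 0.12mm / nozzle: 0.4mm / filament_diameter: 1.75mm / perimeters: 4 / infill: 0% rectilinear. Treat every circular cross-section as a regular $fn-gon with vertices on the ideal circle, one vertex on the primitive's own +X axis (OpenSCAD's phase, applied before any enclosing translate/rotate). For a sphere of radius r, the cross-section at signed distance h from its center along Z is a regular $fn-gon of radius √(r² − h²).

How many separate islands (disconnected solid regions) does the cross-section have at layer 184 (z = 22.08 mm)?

At z = 22.08 mm: the sphere is absent (|z−center|=11.080 > r=11); the cube at (7.5, -2.5) is not intersected at this z (z outside [11, 16.5]); the 7×22.5 cube at (14, 15.5) contributes its full rectangle; the cylinder at (9.5, 9): section is a regular 12-gon, circumradius r=2.5; Taking the union: the 2 present regions are separate (no shared area or edge), so areas and boundary lengths simply add and each stays a separate island — 2 connected regions. Overall, the cross-section has 2 separate islands. Island count = 2.

2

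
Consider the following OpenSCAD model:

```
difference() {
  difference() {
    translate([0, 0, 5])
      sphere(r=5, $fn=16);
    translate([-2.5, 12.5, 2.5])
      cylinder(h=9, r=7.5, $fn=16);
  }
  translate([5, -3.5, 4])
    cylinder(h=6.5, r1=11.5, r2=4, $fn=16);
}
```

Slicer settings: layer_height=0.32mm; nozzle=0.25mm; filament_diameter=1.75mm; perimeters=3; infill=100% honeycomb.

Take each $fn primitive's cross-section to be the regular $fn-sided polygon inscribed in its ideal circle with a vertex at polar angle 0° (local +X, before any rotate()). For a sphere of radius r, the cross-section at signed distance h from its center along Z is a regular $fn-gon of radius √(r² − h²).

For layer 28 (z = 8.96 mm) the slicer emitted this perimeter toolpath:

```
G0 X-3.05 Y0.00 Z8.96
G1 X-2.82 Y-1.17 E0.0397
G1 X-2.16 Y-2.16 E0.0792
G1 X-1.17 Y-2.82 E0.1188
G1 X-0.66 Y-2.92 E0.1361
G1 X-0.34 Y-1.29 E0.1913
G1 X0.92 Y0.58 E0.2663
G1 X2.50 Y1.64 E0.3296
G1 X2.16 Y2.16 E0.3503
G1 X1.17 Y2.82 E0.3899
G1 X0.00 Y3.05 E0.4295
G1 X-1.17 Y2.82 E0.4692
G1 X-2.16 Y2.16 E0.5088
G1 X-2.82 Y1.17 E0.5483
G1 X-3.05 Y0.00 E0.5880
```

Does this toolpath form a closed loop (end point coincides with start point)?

Start point (G0): (-3.05, 0.00). End point (last G1): the path returns to the start — closed.

yes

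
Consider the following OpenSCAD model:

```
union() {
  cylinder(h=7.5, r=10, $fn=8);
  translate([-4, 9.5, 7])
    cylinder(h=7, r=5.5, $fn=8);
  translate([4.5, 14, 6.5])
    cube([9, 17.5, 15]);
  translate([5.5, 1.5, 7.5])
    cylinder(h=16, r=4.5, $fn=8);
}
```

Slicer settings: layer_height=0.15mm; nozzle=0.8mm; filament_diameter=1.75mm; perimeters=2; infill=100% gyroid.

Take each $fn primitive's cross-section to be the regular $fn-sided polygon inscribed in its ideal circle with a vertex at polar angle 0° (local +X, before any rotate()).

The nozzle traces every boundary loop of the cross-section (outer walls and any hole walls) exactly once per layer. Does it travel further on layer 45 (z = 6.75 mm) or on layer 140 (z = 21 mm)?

layer 45 (z = 6.75 mm)

Layer 45 (z = 6.75): the r=10 cylinder contributes a regular 8-gon of circumradius 10 (perimeter = 2·8·10.000·sin(180°/8) = 61.23 mm); the cylinder at (-4, 9.5) is not intersected at this z (z outside [7, 14]); the 9×17.5 cube at (4.5, 14) contributes its full rectangle (perimeter 53.00 mm); the cylinder at (5.5, 1.5) is not intersected at this z (z outside [7.5, 23.5]); Merging all regions: the 2 present regions are separate (no shared area or edge), so areas and boundary lengths simply add and each stays a separate island — boundary = 114.23 mm. So its perimeter = 114.23 mm. Layer 140 (z = 21): the cylinder does not reach this height (z outside [0, 7.5]); the cylinder at (-4, 9.5) is absent (z outside [7, 14]); the cube at (4.5, 14) is present — its section is the full 9×17.5 rectangle (perimeter 53.00 mm); the r=4.5 cylinder at (5.5, 1.5) contributes a regular 8-gon of circumradius 4.5 (perimeter = 2·8·4.500·sin(180°/8) = 27.55 mm); Taking the union: the 2 present regions are separate (no shared area or edge), so areas and boundary lengths simply add and each stays a separate island — boundary = 80.55 mm. So its perimeter = 80.55 mm. Layer 45 is larger (114.23 vs 80.55 mm).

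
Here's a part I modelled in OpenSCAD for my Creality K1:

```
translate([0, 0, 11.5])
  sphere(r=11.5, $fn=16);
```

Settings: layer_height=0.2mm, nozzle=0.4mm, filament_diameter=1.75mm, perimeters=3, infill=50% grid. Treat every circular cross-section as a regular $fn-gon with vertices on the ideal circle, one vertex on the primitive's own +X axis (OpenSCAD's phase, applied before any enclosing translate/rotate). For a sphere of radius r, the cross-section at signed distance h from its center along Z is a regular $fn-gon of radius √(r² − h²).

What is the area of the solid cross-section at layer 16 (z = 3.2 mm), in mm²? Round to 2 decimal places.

At z = 3.2 mm: the sphere: section is a regular 16-gon, circumradius = √(r²−h²) = √(11.5²−8.3²) = 7.960 (area = (16/2)·7.960²·sin(360°/16) = 193.97 mm²). Overall, the cross-section is a single solid region. Net area = 193.97 mm².

193.97 mm²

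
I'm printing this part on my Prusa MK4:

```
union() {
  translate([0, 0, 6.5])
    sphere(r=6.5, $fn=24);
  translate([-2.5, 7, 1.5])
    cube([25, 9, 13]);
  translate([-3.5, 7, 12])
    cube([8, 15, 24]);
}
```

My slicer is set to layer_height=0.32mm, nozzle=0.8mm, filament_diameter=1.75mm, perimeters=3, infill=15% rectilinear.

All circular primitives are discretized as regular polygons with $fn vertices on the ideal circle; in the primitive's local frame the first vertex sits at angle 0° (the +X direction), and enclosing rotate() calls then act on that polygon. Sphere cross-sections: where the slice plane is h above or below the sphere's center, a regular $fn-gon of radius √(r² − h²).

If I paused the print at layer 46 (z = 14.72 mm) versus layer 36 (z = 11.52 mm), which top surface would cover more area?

Layer 46 (z = 14.72): the sphere does not reach this height (|z−center|=8.220 > r=6.5); the cube at (-2.5, 7) is absent (z outside [1.5, 14.5]); the 8×15 cube at (-3.5, 7) contributes its full rectangle (area 120.00 mm²); Merging all regions: only the 8×15 cube at (-3.5, 7) is present, so the union is just that shape — area = 120.00 mm². So its area = 120.00 mm². Layer 36 (z = 11.52): the r=6.5 sphere slices to a regular 24-gon of circumradius 4.129 (√(r²−h²) with h=5.02 from center) (area = (24/2)·4.129²·sin(360°/24) = 52.95 mm²); the 25×9 cube at (-2.5, 7) contributes its full rectangle (area 225.00 mm²); the cube at (-3.5, 7) does not reach this height (z outside [12, 36]); Taking the union: the 2 present regions are separate (no shared area or edge), so areas and boundary lengths simply add and each stays a separate island — area = 277.95 mm². So its area = 277.95 mm². Layer 36 is larger (277.95 vs 120.00 mm²).

layer 36 (z = 11.52 mm)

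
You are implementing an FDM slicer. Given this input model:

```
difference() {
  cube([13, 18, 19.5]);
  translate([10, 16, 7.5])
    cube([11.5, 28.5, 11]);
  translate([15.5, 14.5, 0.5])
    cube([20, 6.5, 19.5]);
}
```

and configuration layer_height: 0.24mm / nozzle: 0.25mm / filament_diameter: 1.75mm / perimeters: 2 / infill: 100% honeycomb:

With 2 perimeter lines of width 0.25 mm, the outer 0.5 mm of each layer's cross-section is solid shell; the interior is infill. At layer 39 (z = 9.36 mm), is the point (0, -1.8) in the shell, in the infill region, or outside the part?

At z = 9.36 mm: the cube is present — its section is the full 13×18 rectangle; the cube at (10, 16) is present — its section is the full 11.5×28.5 rectangle; the 20×6.5 cube at (15.5, 14.5) contributes its full rectangle; Subtracting the remaining from the first: starting from the 13×18 cube, the 11.5×28.5 cube at (10, 16) partially overlaps it — only the 6.00 mm² overlap (of its 327.75 mm²) is removed, clipping the outline; the 20×6.5 cube at (15.5, 14.5) misses the remaining region (no effect) — 1 connected region. Overall, the cross-section is a single solid region. The nearest boundary edge runs (13.00, 0.00)→(0.00, 0.00); distance from the point to it = 1.80 mm. The point is not inside any of the regions above, so it lies outside the cross-section (1.80 mm from the nearest boundary).

outside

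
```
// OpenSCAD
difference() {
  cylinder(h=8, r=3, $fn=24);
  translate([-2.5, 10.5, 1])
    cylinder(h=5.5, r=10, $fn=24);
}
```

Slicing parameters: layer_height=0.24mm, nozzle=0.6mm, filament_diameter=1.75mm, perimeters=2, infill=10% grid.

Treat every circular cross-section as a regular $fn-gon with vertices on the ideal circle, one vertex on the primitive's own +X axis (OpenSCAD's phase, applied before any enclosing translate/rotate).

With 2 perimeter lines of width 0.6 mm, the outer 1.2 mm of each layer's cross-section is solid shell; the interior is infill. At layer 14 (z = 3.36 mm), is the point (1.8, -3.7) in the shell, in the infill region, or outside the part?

outside

At z = 3.36 mm: the r=3 cylinder contributes a regular 24-gon of circumradius 3; the cylinder at (-2.5, 10.5): section is a regular 24-gon, circumradius r=10; Subtracting the remaining from the first: starting from the r=3 cylinder, the r=10 cylinder at (-2.5, 10.5) partially overlaps it — only the 8.24 mm² overlap (of its 310.58 mm²) is removed, clipping the outline — 1 connected region. Overall, the cross-section is a single solid region. The nearest boundary edge runs (1.50, -2.60)→(0.78, -2.90); distance from the point to it = 1.13 mm. The point is not inside any of the regions above, so it lies outside the cross-section (1.13 mm from the nearest boundary).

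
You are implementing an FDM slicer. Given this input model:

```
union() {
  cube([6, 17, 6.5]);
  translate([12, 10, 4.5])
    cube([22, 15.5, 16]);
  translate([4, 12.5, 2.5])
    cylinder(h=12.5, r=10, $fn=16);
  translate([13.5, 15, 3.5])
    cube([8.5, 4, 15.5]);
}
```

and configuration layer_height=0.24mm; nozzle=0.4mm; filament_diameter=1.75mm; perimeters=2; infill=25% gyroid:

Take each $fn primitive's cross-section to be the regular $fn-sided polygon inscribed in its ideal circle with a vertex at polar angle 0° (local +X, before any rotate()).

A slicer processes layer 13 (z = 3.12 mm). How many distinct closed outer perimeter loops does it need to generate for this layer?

At z = 3.12 mm: the cube (footprint 6×17) is included at this height; the cube at (12, 10) does not reach this height (z outside [4.5, 20.5]); the r=10 cylinder at (4, 12.5) gives a regular 16-gon of circumradius 10 (constant along its height); the cube at (13.5, 15) does not reach this height (z outside [3.5, 19]); Taking the union: the regions partially overlap (shared area 85.00 mm²), so overlapping operands fuse into one piece — 1 connected region. The result has 1 disconnected region.

1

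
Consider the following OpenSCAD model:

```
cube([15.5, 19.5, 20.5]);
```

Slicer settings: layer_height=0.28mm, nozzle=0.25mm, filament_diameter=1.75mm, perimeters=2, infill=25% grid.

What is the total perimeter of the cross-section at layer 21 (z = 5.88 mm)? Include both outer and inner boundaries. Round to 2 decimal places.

70.00 mm

At z = 5.88 mm: the cube is present — its section is the full 15.5×19.5 rectangle (perimeter 70.00 mm). Overall, the cross-section is a single solid region. Total boundary length (outer) = 70.00 mm.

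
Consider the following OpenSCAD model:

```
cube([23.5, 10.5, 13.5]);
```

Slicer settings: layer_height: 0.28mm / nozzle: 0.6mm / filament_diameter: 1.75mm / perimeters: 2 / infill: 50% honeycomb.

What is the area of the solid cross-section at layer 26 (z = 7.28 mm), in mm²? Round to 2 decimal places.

At z = 7.28 mm: the cube (footprint 23.5×10.5) is included at this height (area 246.75 mm²). Overall, the cross-section is a single solid region. Net area = 246.75 mm².

246.75 mm²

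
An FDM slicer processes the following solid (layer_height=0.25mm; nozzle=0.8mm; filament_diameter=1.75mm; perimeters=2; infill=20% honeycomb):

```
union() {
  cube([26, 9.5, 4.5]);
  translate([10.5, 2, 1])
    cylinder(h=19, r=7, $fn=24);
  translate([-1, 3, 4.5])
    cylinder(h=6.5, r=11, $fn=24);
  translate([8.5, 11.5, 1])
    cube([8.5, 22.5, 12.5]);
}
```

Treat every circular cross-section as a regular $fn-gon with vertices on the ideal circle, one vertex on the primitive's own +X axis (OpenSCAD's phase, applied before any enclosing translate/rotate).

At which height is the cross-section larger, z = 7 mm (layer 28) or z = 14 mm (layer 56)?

layer 28 (z = 7 mm)

Layer 28 (z = 7): the cube is absent (z outside [0, 4.5]); the cylinder at (10.5, 2): section is a regular 24-gon, circumradius r=7 (area = (24/2)·7.000²·sin(360°/24) = 152.19 mm²); the cylinder at (-1, 3): section is a regular 24-gon, circumradius r=11 (area = (24/2)·11.000²·sin(360°/24) = 375.81 mm²); the cube at (8.5, 11.5) (footprint 8.5×22.5) is included at this height (area 191.25 mm²); Taking the union: the regions partially overlap — summed areas 719.24 mm² minus the doubly-counted overlap 57.81 mm² gives 661.43 mm² — area = 661.43 mm². So its area = 661.43 mm². Layer 56 (z = 14): the cube is not intersected at this z (z outside [0, 4.5]); the cylinder at (10.5, 2): section is a regular 24-gon, circumradius r=7 (area = (24/2)·7.000²·sin(360°/24) = 152.19 mm²); the cylinder at (-1, 3) does not reach this height (z outside [4.5, 11]); the cube at (8.5, 11.5) is not intersected at this z (z outside [1, 13.5]); Taking the union: only the r=7 cylinder at (10.5, 2) is present, so the union is just that shape — area = 152.19 mm². So its area = 152.19 mm². Layer 28 is larger (661.43 vs 152.19 mm²).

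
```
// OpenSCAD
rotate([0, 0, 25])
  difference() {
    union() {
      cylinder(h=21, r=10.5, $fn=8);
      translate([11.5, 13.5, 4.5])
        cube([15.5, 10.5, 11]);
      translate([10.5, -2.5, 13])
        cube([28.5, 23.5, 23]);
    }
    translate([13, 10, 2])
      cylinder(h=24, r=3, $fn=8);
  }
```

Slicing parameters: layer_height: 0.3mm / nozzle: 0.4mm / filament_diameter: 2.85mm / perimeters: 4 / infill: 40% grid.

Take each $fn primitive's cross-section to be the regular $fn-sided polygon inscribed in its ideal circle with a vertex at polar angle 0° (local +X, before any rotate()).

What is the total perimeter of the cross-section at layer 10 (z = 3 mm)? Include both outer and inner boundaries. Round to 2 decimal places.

At z = 3 mm: the r=10.5 cylinder contributes a regular 8-gon of circumradius 10.5 (perimeter = 2·8·10.500·sin(180°/8) = 64.29 mm); the cube at (11.5, 13.5) is not intersected at this z (z outside [4.5, 15.5]); the cube at (10.5, -2.5) is absent (z outside [13, 36]); Combining (union): only the r=10.5 cylinder is present, so the union is just that shape — boundary = 64.29 mm; the cylinder at (13, 10): section is a regular 8-gon, circumradius r=3 (perimeter = 2·8·3.000·sin(180°/8) = 18.37 mm); Taking the first minus the rest: starting from that combined region, the r=3 cylinder at (13, 10) misses the remaining region (no effect) — boundary = 64.29 mm; (rotated 25° about Z; rotation is an isometry so areas/perimeters/island counts are preserved). Overall, the cross-section is a single solid region. Total boundary length (outer) = 64.29 mm.

64.29 mm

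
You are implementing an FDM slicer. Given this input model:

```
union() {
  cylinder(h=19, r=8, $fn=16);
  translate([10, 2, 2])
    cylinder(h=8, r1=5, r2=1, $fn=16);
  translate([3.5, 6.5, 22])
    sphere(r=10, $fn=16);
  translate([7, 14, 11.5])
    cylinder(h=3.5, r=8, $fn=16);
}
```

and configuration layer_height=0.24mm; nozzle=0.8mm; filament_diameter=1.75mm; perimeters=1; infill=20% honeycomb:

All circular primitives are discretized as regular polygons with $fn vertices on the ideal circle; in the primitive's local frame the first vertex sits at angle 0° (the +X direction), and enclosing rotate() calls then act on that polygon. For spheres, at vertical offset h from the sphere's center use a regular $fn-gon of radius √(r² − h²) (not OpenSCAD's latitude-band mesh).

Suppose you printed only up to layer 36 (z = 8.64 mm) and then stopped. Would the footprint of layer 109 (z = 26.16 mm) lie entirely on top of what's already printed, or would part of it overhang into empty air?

part overhangs

Compare the two slices. At z = 8.64: the r=8 cylinder gives a regular 16-gon of circumradius 8 (constant along its height) (area = (16/2)·8.000²·sin(360°/16) = 195.93 mm²); the cone at (10, 2) contributes a regular 16-gon of circumradius 1.680 (interpolated between r1=5 and r2=1 at t=0.830) (area = (16/2)·1.680²·sin(360°/16) = 8.64 mm²); the sphere at (3.5, 6.5) does not reach this height (|z−center|=13.360 > r=10); the cylinder at (7, 14) is absent (z outside [11.5, 15]); Merging all regions: the 2 present regions are separate (no shared area or edge), so areas and boundary lengths simply add and each stays a separate island — area = 204.57 mm². At z = 26.16: the cylinder is not intersected at this z (z outside [0, 19]); the cone at (10, 2) is absent (z outside [2, 10]); the r=10 sphere at (3.5, 6.5) contributes a regular 16-gon of circumradius √(10²−4.16²) = 9.094 (area = (16/2)·9.094²·sin(360°/16) = 253.17 mm²); the cylinder at (7, 14) does not reach this height (z outside [11.5, 15]); Taking the union: only the r=10 sphere at (3.5, 6.5) is present, so the union is just that shape — area = 253.17 mm². Checking containment: at z = 26.16 the cross-section extends beyond the z = 8.64 cross-section by about 143.10 mm².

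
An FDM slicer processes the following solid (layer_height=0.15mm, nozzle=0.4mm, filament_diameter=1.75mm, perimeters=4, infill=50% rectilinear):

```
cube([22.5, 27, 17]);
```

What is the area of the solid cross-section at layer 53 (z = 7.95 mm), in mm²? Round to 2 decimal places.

607.50 mm²

At z = 7.95 mm: the cube is present — its section is the full 22.5×27 rectangle (area 607.50 mm²). Overall, the cross-section is a single solid region. Net area = 607.50 mm².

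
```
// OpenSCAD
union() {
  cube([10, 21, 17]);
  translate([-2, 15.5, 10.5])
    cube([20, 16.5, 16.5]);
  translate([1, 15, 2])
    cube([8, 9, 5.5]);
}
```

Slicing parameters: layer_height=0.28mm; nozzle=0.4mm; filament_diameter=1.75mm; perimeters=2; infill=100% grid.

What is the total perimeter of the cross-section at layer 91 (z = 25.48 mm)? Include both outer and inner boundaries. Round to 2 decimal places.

At z = 25.48 mm: the cube is not intersected at this z (z outside [0, 17]); the 20×16.5 cube at (-2, 15.5) contributes its full rectangle (perimeter 73.00 mm); the cube at (1, 15) is absent (z outside [2, 7.5]); Combining (union): only the 20×16.5 cube at (-2, 15.5) is present, so the union is just that shape — boundary = 73.00 mm. Overall, the cross-section is a single solid region. Total boundary length (outer) = 73.00 mm.

73.00 mm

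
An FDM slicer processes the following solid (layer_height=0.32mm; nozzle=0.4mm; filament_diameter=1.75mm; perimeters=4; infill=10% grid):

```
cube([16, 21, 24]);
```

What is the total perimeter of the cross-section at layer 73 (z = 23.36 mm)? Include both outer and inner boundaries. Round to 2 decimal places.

74.00 mm

At z = 23.36 mm: the cube is present — its section is the full 16×21 rectangle (perimeter 74.00 mm). Overall, the cross-section is a single solid region. Total boundary length (outer) = 74.00 mm.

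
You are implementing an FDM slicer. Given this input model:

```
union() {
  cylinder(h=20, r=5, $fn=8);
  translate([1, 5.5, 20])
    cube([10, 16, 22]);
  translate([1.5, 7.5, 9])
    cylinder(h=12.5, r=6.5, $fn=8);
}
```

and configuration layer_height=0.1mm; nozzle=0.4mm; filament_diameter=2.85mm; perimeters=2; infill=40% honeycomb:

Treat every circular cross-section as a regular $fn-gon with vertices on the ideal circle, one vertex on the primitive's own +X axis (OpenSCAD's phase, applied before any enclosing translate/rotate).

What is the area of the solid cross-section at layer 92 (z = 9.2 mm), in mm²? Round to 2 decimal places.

172.87 mm²

At z = 9.2 mm: the r=5 cylinder gives a regular 8-gon of circumradius 5 (constant along its height) (area = (8/2)·5.000²·sin(360°/8) = 70.71 mm²); the cube at (1, 5.5) does not reach this height (z outside [20, 42]); the cylinder at (1.5, 7.5): section is a regular 8-gon, circumradius r=6.5 (area = (8/2)·6.500²·sin(360°/8) = 119.50 mm²); Combining (union): the regions partially overlap — summed areas 190.21 mm² minus the doubly-counted overlap 17.34 mm² gives 172.87 mm² — area = 172.87 mm². Overall, the cross-section is a single solid region. Net area = 172.87 mm².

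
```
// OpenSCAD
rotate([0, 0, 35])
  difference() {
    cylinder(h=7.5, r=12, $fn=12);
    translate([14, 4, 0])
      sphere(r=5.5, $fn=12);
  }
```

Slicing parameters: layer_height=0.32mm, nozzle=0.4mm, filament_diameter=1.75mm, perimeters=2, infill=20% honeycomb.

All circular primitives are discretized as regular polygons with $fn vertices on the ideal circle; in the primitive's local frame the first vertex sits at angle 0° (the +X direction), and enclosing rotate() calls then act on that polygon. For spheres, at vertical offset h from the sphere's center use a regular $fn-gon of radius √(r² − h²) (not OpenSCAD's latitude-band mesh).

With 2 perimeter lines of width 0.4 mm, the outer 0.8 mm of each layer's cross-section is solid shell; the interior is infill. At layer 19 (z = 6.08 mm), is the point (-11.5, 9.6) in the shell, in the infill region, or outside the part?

outside

At z = 6.08 mm: the r=12 cylinder contributes a regular 12-gon of circumradius 12; the sphere at (14, 4) is not intersected at this z (|z−center|=6.080 > r=5.5); After the difference (first − rest): none of the subtracted shapes is present at this height, so the r=12 cylinder is unchanged — 1 connected region; (rotated 35° about Z; rotation is an isometry so areas/perimeters/island counts are preserved). Overall, the cross-section is a single solid region. Undo the 35° rotation: the query point maps to (-3.914, 14.460) in the un-rotated model frame. The nearest boundary edge runs (0.00, 12.00)→(-6.00, 10.39); distance from the point to it = 3.39 mm. The point is not inside any of the regions above, so it lies outside the cross-section (3.39 mm from the nearest boundary).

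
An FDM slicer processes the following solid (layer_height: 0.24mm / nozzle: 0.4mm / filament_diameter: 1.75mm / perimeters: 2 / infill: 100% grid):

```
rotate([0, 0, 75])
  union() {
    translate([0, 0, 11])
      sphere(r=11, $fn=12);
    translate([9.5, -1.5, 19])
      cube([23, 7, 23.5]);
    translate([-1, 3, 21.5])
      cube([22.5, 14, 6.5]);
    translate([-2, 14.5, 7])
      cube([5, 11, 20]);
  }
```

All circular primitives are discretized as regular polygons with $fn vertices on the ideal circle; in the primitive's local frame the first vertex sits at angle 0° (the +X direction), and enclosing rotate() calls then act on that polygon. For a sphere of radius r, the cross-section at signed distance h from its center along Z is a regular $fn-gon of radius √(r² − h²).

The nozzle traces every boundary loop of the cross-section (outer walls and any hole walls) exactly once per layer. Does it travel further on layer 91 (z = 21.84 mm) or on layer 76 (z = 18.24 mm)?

layer 91 (z = 21.84 mm)

Layer 91 (z = 21.84): the r=11 sphere slices to a regular 12-gon of circumradius 1.869 (√(r²−h²) with h=10.84 from center) (perimeter = 2·12·1.869·sin(180°/12) = 11.61 mm); the cube at (9.5, -1.5) (footprint 23×7) is included at this height (perimeter 60.00 mm); the cube at (-1, 3) (footprint 22.5×14) is included at this height (perimeter 73.00 mm); the 5×11 cube at (-2, 14.5) contributes its full rectangle (perimeter 32.00 mm); Merging all regions: the regions partially overlap (shared area 40.00 mm²), so the edge portions inside another operand are dropped and the merged outline is re-measured after clipping — boundary = 134.61 mm; (whole slice rotated 75° about Z — lengths, areas and connectivity unchanged). So its perimeter = 134.61 mm. Layer 76 (z = 18.24): the sphere: section is a regular 12-gon, circumradius = √(r²−h²) = √(11²−7.24²) = 8.281 (perimeter = 2·12·8.281·sin(180°/12) = 51.44 mm); the cube at (9.5, -1.5) is absent (z outside [19, 42.5]); the cube at (-1, 3) is not intersected at this z (z outside [21.5, 28]); the cube at (-2, 14.5) (footprint 5×11) is included at this height (perimeter 32.00 mm); Merging all regions: the 2 present regions are separate (no shared area or edge), so areas and boundary lengths simply add and each stays a separate island — boundary = 83.44 mm; (whole slice rotated 75° about Z — lengths, areas and connectivity unchanged). So its perimeter = 83.44 mm. Layer 91 is larger (134.61 vs 83.44 mm).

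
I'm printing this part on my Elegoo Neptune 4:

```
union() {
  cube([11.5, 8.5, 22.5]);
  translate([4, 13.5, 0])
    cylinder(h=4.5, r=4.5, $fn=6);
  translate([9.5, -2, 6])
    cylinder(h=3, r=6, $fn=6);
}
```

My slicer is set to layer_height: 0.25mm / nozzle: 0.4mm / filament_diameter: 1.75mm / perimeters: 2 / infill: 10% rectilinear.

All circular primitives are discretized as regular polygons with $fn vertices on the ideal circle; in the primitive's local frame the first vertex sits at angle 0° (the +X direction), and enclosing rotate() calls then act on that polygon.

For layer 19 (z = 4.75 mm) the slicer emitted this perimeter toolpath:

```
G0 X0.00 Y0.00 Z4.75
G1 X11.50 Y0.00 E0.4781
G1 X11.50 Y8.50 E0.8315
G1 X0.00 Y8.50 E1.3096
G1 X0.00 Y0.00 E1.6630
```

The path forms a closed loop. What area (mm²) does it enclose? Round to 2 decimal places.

Apply the shoelace formula to the sequence of (X, Y) vertices; enclosed area = 97.75 mm².

97.75 mm²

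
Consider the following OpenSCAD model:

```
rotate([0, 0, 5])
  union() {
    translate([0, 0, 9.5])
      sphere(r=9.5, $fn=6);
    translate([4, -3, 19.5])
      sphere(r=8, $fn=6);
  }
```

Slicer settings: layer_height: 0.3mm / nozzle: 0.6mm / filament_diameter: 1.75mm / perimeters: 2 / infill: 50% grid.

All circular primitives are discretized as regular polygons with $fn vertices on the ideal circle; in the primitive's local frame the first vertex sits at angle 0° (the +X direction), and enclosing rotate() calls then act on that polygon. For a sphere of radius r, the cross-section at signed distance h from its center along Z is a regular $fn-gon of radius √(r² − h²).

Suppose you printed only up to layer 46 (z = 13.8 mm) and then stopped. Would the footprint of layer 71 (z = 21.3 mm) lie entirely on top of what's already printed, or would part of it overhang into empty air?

part overhangs

Compare the two slices. At z = 13.8: the sphere: section is a regular 6-gon, circumradius = √(r²−h²) = √(9.5²−4.3²) = 8.471 (area = (6/2)·8.471²·sin(360°/6) = 186.44 mm²); the r=8 sphere at (4, -3) slices to a regular 6-gon of circumradius 5.613 (√(r²−h²) with h=5.7 from center) (area = (6/2)·5.613²·sin(360°/6) = 81.87 mm²); Merging all regions: the regions partially overlap — summed areas 268.30 mm² minus the doubly-counted overlap 62.72 mm² gives 205.59 mm² — area = 205.59 mm²; (whole slice rotated 5° about Z — lengths, areas and connectivity unchanged). At z = 21.3: the sphere is absent (|z−center|=11.800 > r=9.5); the r=8 sphere at (4, -3) slices to a regular 6-gon of circumradius 7.795 (√(r²−h²) with h=1.8 from center) (area = (6/2)·7.795²·sin(360°/6) = 157.86 mm²); Taking the union: only the r=8 sphere at (4, -3) is present, so the union is just that shape — area = 157.86 mm²; (whole slice rotated 5° about Z — lengths, areas and connectivity unchanged). Checking containment: at z = 21.3 the cross-section extends beyond the z = 13.8 cross-section by about 40.90 mm².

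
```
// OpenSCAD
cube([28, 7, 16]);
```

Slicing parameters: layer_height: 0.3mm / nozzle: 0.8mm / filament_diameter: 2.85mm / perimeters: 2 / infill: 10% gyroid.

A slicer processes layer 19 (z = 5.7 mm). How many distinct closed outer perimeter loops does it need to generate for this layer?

1

At z = 5.7 mm: the cube is present — its section is the full 28×7 rectangle. The result has 1 disconnected region.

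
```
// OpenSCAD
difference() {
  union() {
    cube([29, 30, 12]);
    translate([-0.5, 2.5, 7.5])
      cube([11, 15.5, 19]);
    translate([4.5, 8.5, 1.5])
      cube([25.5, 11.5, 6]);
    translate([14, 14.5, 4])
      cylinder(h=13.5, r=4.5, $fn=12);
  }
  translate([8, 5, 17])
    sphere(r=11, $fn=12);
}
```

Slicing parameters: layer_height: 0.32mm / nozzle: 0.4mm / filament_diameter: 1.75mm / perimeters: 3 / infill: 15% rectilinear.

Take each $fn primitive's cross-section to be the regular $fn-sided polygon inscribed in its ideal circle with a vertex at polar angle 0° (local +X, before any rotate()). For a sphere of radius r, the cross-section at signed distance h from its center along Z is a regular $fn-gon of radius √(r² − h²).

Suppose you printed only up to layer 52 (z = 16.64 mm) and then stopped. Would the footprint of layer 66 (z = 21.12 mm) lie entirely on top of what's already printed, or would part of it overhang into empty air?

Compare the two slices. At z = 16.64: the cube does not reach this height (z outside [0, 12]); the cube at (-0.5, 2.5) is present — its section is the full 11×15.5 rectangle (area 170.50 mm²); the cube at (4.5, 8.5) is absent (z outside [1.5, 7.5]); the r=4.5 cylinder at (14, 14.5) contributes a regular 12-gon of circumradius 4.5 (area = (12/2)·4.500²·sin(360°/12) = 60.75 mm²); Merging all regions: the regions partially overlap — summed areas 231.25 mm² minus the doubly-counted overlap 3.30 mm² gives 227.95 mm² — area = 227.95 mm²; the sphere at (8, 5): section is a regular 12-gon, circumradius = √(r²−h²) = √(11²−0.36²) = 10.994 (area = (12/2)·10.994²·sin(360°/12) = 362.61 mm²); Subtracting the remaining from the first: starting from the result so far (227.95 mm²), the r=11 sphere at (8, 5) partially overlaps it — only the 155.48 mm² overlap (of its 362.61 mm²) is removed, clipping the outline — area = 72.47 mm². At z = 21.12: the cube is absent (z outside [0, 12]); the cube at (-0.5, 2.5) (footprint 11×15.5) is included at this height (area 170.50 mm²); the cube at (4.5, 8.5) does not reach this height (z outside [1.5, 7.5]); the cylinder at (14, 14.5) is not intersected at this z (z outside [4, 17.5]); Taking the union: only the 11×15.5 cube at (-0.5, 2.5) is present, so the union is just that shape — area = 170.50 mm²; the sphere at (8, 5): section is a regular 12-gon, circumradius = √(r²−h²) = √(11²−4.12²) = 10.199 (area = (12/2)·10.199²·sin(360°/12) = 312.08 mm²); Subtracting the remaining from the first: starting from the result so far (170.50 mm²), the r=11 sphere at (8, 5) partially overlaps it — only the 124.94 mm² overlap (of its 312.08 mm²) is removed, clipping the outline — area = 45.56 mm². Checking containment: at z = 21.12 the cross-section extends beyond the z = 16.64 cross-section by about 9.67 mm².

part overhangs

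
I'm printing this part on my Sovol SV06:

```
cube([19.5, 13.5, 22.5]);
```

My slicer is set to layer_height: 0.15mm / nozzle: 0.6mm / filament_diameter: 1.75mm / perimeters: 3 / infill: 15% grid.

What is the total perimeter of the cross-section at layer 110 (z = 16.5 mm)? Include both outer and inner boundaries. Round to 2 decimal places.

66.00 mm

At z = 16.5 mm: the cube (footprint 19.5×13.5) is included at this height (perimeter 66.00 mm). Overall, the cross-section is a single solid region. Total boundary length (outer) = 66.00 mm.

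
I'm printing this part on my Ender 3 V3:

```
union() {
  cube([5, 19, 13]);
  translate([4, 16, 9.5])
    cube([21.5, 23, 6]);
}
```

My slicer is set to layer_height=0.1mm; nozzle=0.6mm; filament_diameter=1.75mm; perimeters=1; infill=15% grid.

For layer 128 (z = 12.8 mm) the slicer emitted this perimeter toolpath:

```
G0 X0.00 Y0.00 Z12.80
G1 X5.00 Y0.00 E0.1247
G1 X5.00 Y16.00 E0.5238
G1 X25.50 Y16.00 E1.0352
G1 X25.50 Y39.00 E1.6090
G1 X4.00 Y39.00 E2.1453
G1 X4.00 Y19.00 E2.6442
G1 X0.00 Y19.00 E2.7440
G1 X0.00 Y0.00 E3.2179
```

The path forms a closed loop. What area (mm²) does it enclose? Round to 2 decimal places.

Apply the shoelace formula to the sequence of (X, Y) vertices; enclosed area = 586.50 mm².

586.50 mm²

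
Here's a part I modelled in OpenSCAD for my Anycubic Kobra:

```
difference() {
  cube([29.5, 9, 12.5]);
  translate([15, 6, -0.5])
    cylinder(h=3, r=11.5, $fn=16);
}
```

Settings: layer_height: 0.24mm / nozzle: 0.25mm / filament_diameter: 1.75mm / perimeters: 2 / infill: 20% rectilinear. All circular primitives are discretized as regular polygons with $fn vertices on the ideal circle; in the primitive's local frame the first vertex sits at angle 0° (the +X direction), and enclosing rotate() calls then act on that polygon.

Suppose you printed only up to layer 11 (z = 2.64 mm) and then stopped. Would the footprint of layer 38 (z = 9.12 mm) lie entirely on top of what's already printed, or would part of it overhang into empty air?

Compare the two slices. At z = 2.64: the cube (footprint 29.5×9) is included at this height (area 265.50 mm²); the cylinder at (15, 6) is absent (z outside [-0.5, 2.5]); After the difference (first − rest): none of the subtracted shapes is present at this height, so the 29.5×9 cube is unchanged — area = 265.50 mm². At z = 9.12: the cube (footprint 29.5×9) is included at this height (area 265.50 mm²); the cylinder at (15, 6) is absent (z outside [-0.5, 2.5]); Taking the first minus the rest: none of the subtracted shapes is present at this height, so the 29.5×9 cube is unchanged — area = 265.50 mm². Checking containment: the cross-section at z = 9.12 is a subset of the cross-section at z = 2.64.

entirely on top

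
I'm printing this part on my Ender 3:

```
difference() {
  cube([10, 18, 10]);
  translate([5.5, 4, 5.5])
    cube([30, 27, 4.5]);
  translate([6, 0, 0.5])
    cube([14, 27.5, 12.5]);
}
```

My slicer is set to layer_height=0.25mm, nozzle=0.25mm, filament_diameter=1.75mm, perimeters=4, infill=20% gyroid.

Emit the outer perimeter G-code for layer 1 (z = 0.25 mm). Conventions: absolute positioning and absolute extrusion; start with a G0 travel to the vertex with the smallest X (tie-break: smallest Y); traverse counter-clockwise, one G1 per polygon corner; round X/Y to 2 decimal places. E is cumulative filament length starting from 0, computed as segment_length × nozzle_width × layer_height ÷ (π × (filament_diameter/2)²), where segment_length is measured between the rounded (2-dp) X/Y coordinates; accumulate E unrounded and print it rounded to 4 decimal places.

G0 X0.00 Y0.00 Z0.25
G1 X10.00 Y0.00 E0.2598
G1 X10.00 Y18.00 E0.7276
G1 X0.00 Y18.00 E0.9874
G1 X0.00 Y0.00 E1.4551

At z = 0.25 mm: the 10×18 cube contributes its full rectangle; the cube at (5.5, 4) is absent (z outside [5.5, 10]); the cube at (6, 0) is absent (z outside [0.5, 13]); Subtracting the remaining from the first: none of the subtracted shapes is present at this height, so the 10×18 cube is unchanged — 1 connected region. The outline is a single polygon with 4 vertices. Extrusion per mm of travel: 0.25 × 0.25 / (π × 0.875²) = 0.025984. Accumulating E over each segment gives final E = 1.4551.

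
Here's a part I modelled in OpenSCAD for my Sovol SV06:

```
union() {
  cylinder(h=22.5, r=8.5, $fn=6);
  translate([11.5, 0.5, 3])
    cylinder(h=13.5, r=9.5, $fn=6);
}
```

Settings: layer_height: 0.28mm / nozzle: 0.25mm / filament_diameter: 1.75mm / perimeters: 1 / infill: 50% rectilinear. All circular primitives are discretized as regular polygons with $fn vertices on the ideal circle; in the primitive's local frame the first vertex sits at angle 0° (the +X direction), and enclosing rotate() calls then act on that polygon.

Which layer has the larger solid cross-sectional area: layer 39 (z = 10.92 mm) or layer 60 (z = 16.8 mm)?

layer 39 (z = 10.92 mm)

Layer 39 (z = 10.92): the cylinder: section is a regular 6-gon, circumradius r=8.5 (area = (6/2)·8.500²·sin(360°/6) = 187.71 mm²); the r=9.5 cylinder at (11.5, 0.5) gives a regular 6-gon of circumradius 9.5 (constant along its height) (area = (6/2)·9.500²·sin(360°/6) = 234.48 mm²); Combining (union): the regions partially overlap — summed areas 422.19 mm² minus the doubly-counted overlap 36.52 mm² gives 385.67 mm² — area = 385.67 mm². So its area = 385.67 mm². Layer 60 (z = 16.8): the r=8.5 cylinder contributes a regular 6-gon of circumradius 8.5 (area = (6/2)·8.500²·sin(360°/6) = 187.71 mm²); the cylinder at (11.5, 0.5) does not reach this height (z outside [3, 16.5]); Taking the union: only the r=8.5 cylinder is present, so the union is just that shape — area = 187.71 mm². So its area = 187.71 mm². Layer 39 is larger (385.67 vs 187.71 mm²).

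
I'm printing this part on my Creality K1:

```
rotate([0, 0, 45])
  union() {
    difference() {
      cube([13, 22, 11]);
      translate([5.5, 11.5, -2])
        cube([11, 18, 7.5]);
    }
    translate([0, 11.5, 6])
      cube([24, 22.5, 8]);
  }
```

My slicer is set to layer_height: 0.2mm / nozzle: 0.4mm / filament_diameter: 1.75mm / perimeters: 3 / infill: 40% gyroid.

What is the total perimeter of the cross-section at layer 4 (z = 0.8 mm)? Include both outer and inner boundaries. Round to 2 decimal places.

70.00 mm

At z = 0.8 mm: the cube (footprint 13×22) is included at this height (perimeter 70.00 mm); the 11×18 cube at (5.5, 11.5) contributes its full rectangle (perimeter 58.00 mm); After the difference (first − rest): starting from the 13×22 cube, the 11×18 cube at (5.5, 11.5) partially overlaps it — only the 78.75 mm² overlap (of its 198.00 mm²) is removed, clipping the outline — boundary = 70.00 mm; the cube at (0, 11.5) is not intersected at this z (z outside [6, 14]); Taking the union: only that combined region is present, so the union is just that shape — boundary = 70.00 mm; (whole slice rotated 45° about Z — lengths, areas and connectivity unchanged). Overall, the cross-section is a single solid region. Total boundary length (outer) = 70.00 mm.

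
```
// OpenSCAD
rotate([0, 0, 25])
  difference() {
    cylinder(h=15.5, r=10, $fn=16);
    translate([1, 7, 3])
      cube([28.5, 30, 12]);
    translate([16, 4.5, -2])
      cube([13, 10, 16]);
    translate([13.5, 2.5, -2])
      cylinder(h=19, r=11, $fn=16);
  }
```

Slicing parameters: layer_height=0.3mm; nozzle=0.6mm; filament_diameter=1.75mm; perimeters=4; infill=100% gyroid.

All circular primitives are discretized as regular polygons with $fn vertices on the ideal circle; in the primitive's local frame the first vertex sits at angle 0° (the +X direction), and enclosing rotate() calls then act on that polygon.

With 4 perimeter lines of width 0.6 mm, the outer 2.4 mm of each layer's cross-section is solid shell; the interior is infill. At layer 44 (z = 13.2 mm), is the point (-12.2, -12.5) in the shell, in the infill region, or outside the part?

outside

At z = 13.2 mm: the r=10 cylinder contributes a regular 16-gon of circumradius 10; the 28.5×30 cube at (1, 7) contributes its full rectangle; the cube at (16, 4.5) is present — its section is the full 13×10 rectangle; the r=11 cylinder at (13.5, 2.5) contributes a regular 16-gon of circumradius 11; Taking the first minus the rest: starting from the r=10 cylinder, the 28.5×30 cube at (1, 7) partially overlaps it — only the 10.87 mm² overlap (of its 855.00 mm²) is removed, clipping the outline; the 13×10 cube at (16, 4.5) misses the remaining region (no effect); the r=11 cylinder at (13.5, 2.5) partially overlaps it — only the 72.05 mm² overlap (of its 370.44 mm²) is removed, clipping the outline — 1 connected region; (rotated 25° about Z; rotation is an isometry so areas/perimeters/island counts are preserved). Overall, the cross-section is a single solid region. Undo the 25° rotation: the query point maps to (-16.340, -6.173) in the un-rotated model frame. The nearest boundary edge runs (-7.07, -7.07)→(-9.24, -3.83); distance from the point to it = 7.48 mm. The point is not inside any of the regions above, so it lies outside the cross-section (7.48 mm from the nearest boundary).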